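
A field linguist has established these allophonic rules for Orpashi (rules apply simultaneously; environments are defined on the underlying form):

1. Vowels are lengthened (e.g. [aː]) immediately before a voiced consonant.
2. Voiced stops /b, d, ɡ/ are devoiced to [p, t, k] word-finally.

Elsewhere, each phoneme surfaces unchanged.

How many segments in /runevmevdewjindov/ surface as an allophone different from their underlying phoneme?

Segments that undergo a rule: /u/ → [uː] (rule 1); /e/ → [eː] (rule 1); /e/ → [eː] (rule 1); /e/ → [eː] (rule 1); /i/ → [iː] (rule 1); /o/ → [oː] (rule 1).
All other segments surface unchanged.

6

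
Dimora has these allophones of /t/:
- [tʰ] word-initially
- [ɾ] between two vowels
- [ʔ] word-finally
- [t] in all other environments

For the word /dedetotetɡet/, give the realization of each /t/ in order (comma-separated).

Occurrence 1 (position 5): between two vowels → [ɾ].
Occurrence 2 (position 7): between two vowels → [ɾ].
Occurrence 3 (position 9): no conditioning environment matches → elsewhere allophone [t].
Occurrence 4 (position 12): word-finally → [ʔ].

[ɾ], [ɾ], [t], [ʔ]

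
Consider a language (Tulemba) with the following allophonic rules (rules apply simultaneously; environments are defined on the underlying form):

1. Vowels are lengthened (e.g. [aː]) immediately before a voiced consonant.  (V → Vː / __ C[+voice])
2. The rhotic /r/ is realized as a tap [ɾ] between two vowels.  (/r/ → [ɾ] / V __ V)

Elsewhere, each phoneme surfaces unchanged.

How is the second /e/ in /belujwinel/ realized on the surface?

[eː]

/e/ — between /n/ and /l/, before a voiced consonant — surfaces as [eː] (rule 1).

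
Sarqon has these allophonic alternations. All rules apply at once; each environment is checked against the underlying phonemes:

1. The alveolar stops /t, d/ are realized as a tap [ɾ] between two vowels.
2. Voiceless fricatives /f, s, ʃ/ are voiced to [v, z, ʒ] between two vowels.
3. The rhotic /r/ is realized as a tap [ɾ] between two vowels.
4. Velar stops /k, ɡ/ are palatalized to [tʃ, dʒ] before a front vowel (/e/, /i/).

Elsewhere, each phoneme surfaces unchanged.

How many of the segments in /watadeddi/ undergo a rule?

2

Segments that undergo a rule: /t/ → [ɾ] (rule 1); /d/ → [ɾ] (rule 1).
All other segments surface unchanged.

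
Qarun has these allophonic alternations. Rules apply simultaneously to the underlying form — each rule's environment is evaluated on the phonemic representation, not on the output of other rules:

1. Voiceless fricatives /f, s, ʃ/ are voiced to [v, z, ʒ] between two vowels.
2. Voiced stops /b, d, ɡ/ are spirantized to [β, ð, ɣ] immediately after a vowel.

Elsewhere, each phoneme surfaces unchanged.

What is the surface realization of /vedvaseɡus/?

/v/ (word-initial) is unaffected → [v].
/e/ — not in any rule's target class → [e].
/d/ (between /e/ and /v/) occurs immediately after a vowel → [ð] by rule 2.
/v/ (between /d/ and /a/) is unaffected → [v].
/a/ (between /v/ and /s/): no rule targets it → [a].
/s/ meets the environment for rule 1 (between two vowels) → [z].
/e/ stays [e].
/ɡ/ (between /e/ and /u/): immediately after a vowel, so rule 2 applies → [ɣ].
/u/ — not in any rule's target class → [u].
/s/ (word-final) fails the environment for rule 1, so it stays [s].

[veðvazeɣus]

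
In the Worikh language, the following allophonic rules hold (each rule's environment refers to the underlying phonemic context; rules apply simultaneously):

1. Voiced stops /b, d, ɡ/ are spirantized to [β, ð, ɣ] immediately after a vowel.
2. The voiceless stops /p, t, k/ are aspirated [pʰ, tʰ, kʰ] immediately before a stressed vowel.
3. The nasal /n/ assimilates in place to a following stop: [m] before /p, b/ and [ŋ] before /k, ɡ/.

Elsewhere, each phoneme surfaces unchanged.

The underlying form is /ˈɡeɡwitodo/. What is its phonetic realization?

[ˈɡeɣwitoðo]

/ɡ/ (word-initial): rule 1 targets it, but not immediately after a vowel → unchanged [ɡ].
/ɡ/ (between /e/ and /w/) occurs immediately after a vowel → [ɣ] by rule 1.
/t/ (between /i/ and /o/): rule 2 targets it, but not immediately before a stressed vowel → unchanged [t].
Rule 1 applies to /d/ (between /o/ and /o/: immediately after a vowel) → [ð].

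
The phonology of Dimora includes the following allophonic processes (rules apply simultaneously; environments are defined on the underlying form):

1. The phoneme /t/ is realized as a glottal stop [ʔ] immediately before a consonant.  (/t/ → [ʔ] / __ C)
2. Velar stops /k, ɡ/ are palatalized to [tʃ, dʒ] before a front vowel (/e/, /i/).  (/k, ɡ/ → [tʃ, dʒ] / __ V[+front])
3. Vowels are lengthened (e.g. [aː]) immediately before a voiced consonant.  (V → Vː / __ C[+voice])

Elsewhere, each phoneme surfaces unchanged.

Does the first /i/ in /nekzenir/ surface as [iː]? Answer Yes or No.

Yes

/i/ (between /n/ and /r/): before a voiced consonant, so rule 3 applies → [iː].
The actual realization is [iː], which matches [iː].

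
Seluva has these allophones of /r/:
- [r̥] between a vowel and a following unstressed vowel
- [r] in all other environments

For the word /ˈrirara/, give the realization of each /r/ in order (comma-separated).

[r], [r̥], [r̥]

Occurrence 1 (position 1): no conditioning environment matches → elsewhere allophone [r].
Occurrence 2 (position 3): between a vowel and a following unstressed vowel → [r̥].
Occurrence 3 (position 5): between a vowel and a following unstressed vowel → [r̥].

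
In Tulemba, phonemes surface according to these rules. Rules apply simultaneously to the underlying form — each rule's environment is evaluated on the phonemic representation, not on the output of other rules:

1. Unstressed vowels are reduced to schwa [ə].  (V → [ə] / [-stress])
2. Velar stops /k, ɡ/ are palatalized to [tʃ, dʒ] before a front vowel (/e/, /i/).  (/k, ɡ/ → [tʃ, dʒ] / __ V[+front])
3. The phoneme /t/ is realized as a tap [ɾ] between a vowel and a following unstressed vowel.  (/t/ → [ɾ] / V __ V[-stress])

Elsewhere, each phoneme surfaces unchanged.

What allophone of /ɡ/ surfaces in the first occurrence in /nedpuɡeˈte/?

[dʒ]

/ɡ/ — between /u/ and /e/, before a front vowel — surfaces as [dʒ] (rule 2).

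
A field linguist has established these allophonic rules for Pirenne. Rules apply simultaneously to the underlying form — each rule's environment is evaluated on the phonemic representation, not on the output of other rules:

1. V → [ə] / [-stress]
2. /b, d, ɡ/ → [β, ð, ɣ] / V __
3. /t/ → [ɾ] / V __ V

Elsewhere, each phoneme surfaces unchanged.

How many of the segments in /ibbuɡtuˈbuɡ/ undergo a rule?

Segments that undergo a rule: /i/ → [ə] (rule 1); /b/ → [β] (rule 2); /u/ → [ə] (rule 1); /ɡ/ → [ɣ] (rule 2); /u/ → [ə] (rule 1); /b/ → [β] (rule 2); /ɡ/ → [ɣ] (rule 2).
All other segments surface unchanged.

7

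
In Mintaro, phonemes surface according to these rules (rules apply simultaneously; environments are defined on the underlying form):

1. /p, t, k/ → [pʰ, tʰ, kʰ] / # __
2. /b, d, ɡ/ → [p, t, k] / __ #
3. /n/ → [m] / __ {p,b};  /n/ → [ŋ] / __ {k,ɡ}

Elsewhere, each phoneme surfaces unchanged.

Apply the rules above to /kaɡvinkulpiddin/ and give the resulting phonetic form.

/k/ meets the environment for rule 1 (word-initially) → [kʰ].
/ɡ/ (between /a/ and /v/): rule 2 targets it, but not word-finally → unchanged [ɡ].
/n/ (between /i/ and /k/): before a labial or velar stop, so rule 3 applies → [ŋ].
/k/ (between /n/ and /u/): rule 1 targets it, but not word-initially → unchanged [k].
/p/ (between /l/ and /i/) fails the environment for rule 1, so it stays [p].
/d/ (between /i/ and /d/) is in the target of rule 2 but the environment (word-finally) is not met → [d].
/d/ (between /d/ and /i/) is in the target of rule 2 but the environment (word-finally) is not met → [d].
/n/ (word-final) fails the environment for rule 3, so it stays [n].

[kʰaɡviŋkulpiddin]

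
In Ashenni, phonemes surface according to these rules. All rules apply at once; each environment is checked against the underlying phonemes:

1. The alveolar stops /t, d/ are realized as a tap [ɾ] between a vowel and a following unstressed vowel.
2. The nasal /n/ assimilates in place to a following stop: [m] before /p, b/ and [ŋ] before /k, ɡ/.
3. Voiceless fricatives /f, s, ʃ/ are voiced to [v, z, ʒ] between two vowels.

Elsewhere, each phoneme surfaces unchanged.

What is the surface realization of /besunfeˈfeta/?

Rule 3 applies to /s/ (between /e/ and /u/: between two vowels) → [z].
/n/ (between /u/ and /f/): rule 2 targets it, but not before a labial or velar stop → unchanged [n].
/f/ (between /n/ and /e/) fails the environment for rule 3, so it stays [f].
/f/ — between /e/ and /e/, between two vowels — surfaces as [v] (rule 3).
/t/ (between /e/ and /a/): between a vowel and a following unstressed vowel, so rule 1 applies → [ɾ].

[bezunfeˈveɾa]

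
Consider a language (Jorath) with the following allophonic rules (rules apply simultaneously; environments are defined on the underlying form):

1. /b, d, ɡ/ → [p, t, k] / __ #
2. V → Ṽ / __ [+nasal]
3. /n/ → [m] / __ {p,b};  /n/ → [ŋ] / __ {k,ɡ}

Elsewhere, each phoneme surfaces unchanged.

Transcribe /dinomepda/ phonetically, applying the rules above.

[dĩnõmepda]

/d/ — word-initial; rule 1 does not apply here → [d].
/i/ (between /d/ and /n/) occurs before a nasal consonant → [ĩ] by rule 2.
/n/ (between /i/ and /o/) is in the target of rule 3 but the environment (before a labial or velar stop) is not met → [n].
/o/ (between /n/ and /m/): before a nasal consonant, so rule 2 applies → [õ].
/m/ (between /o/ and /e/): no rule targets it → [m].
/e/ (between /m/ and /p/) fails the environment for rule 2, so it stays [e].
/p/ — not in any rule's target class → [p].
/d/ (between /p/ and /a/): rule 1 targets it, but not word-finally → unchanged [d].
/a/ (word-final) fails the environment for rule 2, so it stays [a].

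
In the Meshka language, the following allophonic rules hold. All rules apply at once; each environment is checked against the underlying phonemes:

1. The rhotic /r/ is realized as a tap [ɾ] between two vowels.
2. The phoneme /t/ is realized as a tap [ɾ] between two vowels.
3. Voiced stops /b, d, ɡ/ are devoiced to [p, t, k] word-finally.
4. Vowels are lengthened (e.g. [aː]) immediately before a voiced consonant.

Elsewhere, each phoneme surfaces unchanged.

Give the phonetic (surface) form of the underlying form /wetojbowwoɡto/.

[weɾoːjboːwwoːɡto]

/e/ (between /w/ and /t/) is in the target of rule 4 but the environment (before a voiced consonant) is not met → [e].
Rule 2 applies to /t/ (between /e/ and /o/: between two vowels) → [ɾ].
/o/ (between /t/ and /j/) occurs before a voiced consonant → [oː] by rule 4.
/b/ (between /j/ and /o/) is in the target of rule 3 but the environment (word-finally) is not met → [b].
/o/ — between /b/ and /w/, before a voiced consonant — surfaces as [oː] (rule 4).
/o/ meets the environment for rule 4 (before a voiced consonant) → [oː].
/ɡ/ (between /o/ and /t/) is in the target of rule 3 but the environment (word-finally) is not met → [ɡ].
/t/ (between /ɡ/ and /o/): rule 2 targets it, but not between two vowels → unchanged [t].
/o/ (word-final) fails the environment for rule 4, so it stays [o].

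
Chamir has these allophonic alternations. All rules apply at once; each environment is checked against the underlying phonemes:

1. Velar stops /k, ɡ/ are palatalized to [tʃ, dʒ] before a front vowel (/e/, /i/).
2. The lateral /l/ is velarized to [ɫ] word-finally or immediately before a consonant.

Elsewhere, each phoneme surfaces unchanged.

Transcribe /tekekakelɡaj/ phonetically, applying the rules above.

/t/ — not in any rule's target class → [t].
/e/ (between /t/ and /k/): no rule targets it → [e].
Rule 1 applies to /k/ (between /e/ and /e/: before a front vowel) → [tʃ].
/e/ stays [e].
/k/ (between /e/ and /a/) is in the target of rule 1 but the environment (before a front vowel) is not met → [k].
/a/ stays [a].
/k/ (between /a/ and /e/) occurs before a front vowel → [tʃ] by rule 1.
/e/ stays [e].
/l/ meets the environment for rule 2 (word-finally or immediately before a consonant) → [ɫ].
/ɡ/ (between /l/ and /a/): rule 1 targets it, but not before a front vowel → unchanged [ɡ].
/a/ — not in any rule's target class → [a].
/j/ (word-final) is unaffected → [j].

[tetʃekatʃeɫɡaj]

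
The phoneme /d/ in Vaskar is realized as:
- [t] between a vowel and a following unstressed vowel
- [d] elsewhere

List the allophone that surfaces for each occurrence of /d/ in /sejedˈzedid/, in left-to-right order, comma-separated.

[d], [t], [d]

Occurrence 1 (position 5): no conditioning environment matches → elsewhere allophone [d].
Occurrence 2 (position 8): between a vowel and a following unstressed vowel → [t].
Occurrence 3 (position 10): no conditioning environment matches → elsewhere allophone [d].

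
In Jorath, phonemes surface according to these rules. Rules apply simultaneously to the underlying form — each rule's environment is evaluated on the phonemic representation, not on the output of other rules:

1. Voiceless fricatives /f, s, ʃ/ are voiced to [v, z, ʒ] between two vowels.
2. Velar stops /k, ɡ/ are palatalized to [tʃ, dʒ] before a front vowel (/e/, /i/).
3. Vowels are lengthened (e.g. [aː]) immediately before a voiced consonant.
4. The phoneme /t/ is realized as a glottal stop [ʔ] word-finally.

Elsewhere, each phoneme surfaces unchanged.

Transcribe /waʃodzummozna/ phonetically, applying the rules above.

[waʒoːdzuːmmoːzna]

/w/ — not in any rule's target class → [w].
/a/ (between /w/ and /ʃ/) fails the environment for rule 3, so it stays [a].
/ʃ/ — between /a/ and /o/, between two vowels — surfaces as [ʒ] (rule 1).
Rule 3 applies to /o/ (between /ʃ/ and /d/: before a voiced consonant) → [oː].
/d/ (between /o/ and /z/): no rule targets it → [d].
/z/ stays [z].
/u/ (between /z/ and /m/) occurs before a voiced consonant → [uː] by rule 3.
/m/ stays [m].
/m/ (between /m/ and /o/): no rule targets it → [m].
/o/ — between /m/ and /z/, before a voiced consonant — surfaces as [oː] (rule 3).
/z/ (between /o/ and /n/): no rule targets it → [z].
/n/ (between /z/ and /a/): no rule targets it → [n].
/a/ (word-final): rule 3 targets it, but not before a voiced consonant → unchanged [a].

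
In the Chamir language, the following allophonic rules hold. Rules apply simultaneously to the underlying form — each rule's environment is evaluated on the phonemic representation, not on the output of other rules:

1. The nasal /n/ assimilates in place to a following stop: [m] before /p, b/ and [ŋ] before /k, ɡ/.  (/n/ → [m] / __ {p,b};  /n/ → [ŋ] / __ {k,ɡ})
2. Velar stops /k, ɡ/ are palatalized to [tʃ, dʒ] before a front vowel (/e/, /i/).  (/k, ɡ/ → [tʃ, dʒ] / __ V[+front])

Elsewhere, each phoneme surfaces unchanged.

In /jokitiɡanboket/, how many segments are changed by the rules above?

Segments that undergo a rule: /k/ → [tʃ] (rule 2); /n/ → [m] (rule 1); /k/ → [tʃ] (rule 2).
All other segments surface unchanged.

3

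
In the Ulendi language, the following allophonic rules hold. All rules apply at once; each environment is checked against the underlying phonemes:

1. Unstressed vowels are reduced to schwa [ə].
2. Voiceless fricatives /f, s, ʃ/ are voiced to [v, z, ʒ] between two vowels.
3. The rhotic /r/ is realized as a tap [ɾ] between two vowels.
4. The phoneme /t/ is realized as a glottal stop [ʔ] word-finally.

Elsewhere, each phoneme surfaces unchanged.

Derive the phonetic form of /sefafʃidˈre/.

[səvəfʃədˈre]

/s/ (word-initial) is in the target of rule 2 but the environment (between two vowels) is not met → [s].
/e/ (between /s/ and /f/) occurs in an unstressed syllable → [ə] by rule 1.
/f/ meets the environment for rule 2 (between two vowels) → [v].
/a/ meets the environment for rule 1 (in an unstressed syllable) → [ə].
/f/ (between /a/ and /ʃ/): rule 2 targets it, but not between two vowels → unchanged [f].
/ʃ/ (between /f/ and /i/) is in the target of rule 2 but the environment (between two vowels) is not met → [ʃ].
/i/ (between /ʃ/ and /d/): in an unstressed syllable, so rule 1 applies → [ə].
/r/ (between /d/ and /e/) fails the environment for rule 3, so it stays [r].
/e/ — word-final; rule 1 does not apply here → [e].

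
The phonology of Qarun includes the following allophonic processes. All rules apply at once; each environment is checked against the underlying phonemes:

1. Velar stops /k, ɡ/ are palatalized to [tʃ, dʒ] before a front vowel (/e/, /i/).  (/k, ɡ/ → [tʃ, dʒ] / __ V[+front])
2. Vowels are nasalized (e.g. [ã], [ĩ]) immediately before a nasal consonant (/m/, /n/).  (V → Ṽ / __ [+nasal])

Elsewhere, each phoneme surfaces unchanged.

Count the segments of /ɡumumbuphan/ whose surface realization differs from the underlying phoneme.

Segments that undergo a rule: /u/ → [ũ] (rule 2); /u/ → [ũ] (rule 2); /a/ → [ã] (rule 2).
All other segments surface unchanged.

3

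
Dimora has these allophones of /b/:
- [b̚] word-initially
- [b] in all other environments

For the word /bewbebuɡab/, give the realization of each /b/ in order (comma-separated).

[b̚], [b], [b], [b]

Occurrence 1 (position 1): word-initially → [b̚].
Occurrence 2 (position 4): no conditioning environment matches → elsewhere allophone [b].
Occurrence 3 (position 6): no conditioning environment matches → elsewhere allophone [b].
Occurrence 4 (position 10): no conditioning environment matches → elsewhere allophone [b].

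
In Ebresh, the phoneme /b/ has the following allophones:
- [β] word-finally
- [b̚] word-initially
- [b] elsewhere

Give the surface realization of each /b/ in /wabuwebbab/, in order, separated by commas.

[b], [b], [b], [β]

Occurrence 1 (position 3): no conditioning environment matches → elsewhere allophone [b].
Occurrence 2 (position 7): no conditioning environment matches → elsewhere allophone [b].
Occurrence 3 (position 8): no conditioning environment matches → elsewhere allophone [b].
Occurrence 4 (position 10): word-finally → [β].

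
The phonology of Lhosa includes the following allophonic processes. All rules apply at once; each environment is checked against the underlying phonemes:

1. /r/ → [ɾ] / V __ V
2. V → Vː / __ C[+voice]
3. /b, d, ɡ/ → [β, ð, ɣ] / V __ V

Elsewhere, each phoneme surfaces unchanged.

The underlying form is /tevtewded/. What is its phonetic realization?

[teːvteːwdeːd]

/e/ meets the environment for rule 2 (before a voiced consonant) → [eː].
Rule 2 applies to /e/ (between /t/ and /w/: before a voiced consonant) → [eː].
/d/ (between /w/ and /e/): rule 3 targets it, but not between two vowels → unchanged [d].
/e/ meets the environment for rule 2 (before a voiced consonant) → [eː].
/d/ (word-final) is in the target of rule 3 but the environment (between two vowels) is not met → [d].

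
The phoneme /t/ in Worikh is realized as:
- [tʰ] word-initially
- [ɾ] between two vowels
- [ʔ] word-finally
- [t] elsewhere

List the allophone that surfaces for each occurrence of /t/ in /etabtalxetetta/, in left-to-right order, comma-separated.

[ɾ], [t], [ɾ], [t], [t]

Occurrence 1 (position 2): between two vowels → [ɾ].
Occurrence 2 (position 5): no conditioning environment matches → elsewhere allophone [t].
Occurrence 3 (position 10): between two vowels → [ɾ].
Occurrence 4 (position 12): no conditioning environment matches → elsewhere allophone [t].
Occurrence 5 (position 13): no conditioning environment matches → elsewhere allophone [t].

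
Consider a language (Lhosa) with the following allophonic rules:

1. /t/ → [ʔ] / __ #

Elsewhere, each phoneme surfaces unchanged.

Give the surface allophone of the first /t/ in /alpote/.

/t/ (between /o/ and /e/) is in the target of rule 1 but the environment (word-finally) is not met → [t].

[t]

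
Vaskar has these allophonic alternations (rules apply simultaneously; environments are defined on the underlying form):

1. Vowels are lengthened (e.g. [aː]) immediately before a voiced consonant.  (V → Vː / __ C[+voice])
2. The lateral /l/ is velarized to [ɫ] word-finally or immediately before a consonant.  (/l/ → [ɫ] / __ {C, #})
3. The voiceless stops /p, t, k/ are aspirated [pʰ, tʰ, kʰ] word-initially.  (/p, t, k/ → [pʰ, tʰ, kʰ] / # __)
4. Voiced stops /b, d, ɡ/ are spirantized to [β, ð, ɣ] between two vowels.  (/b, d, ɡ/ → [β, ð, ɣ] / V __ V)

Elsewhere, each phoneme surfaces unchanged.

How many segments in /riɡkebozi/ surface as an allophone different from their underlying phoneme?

4

Segments that undergo a rule: /i/ → [iː] (rule 1); /e/ → [eː] (rule 1); /b/ → [β] (rule 4); /o/ → [oː] (rule 1).
All other segments surface unchanged.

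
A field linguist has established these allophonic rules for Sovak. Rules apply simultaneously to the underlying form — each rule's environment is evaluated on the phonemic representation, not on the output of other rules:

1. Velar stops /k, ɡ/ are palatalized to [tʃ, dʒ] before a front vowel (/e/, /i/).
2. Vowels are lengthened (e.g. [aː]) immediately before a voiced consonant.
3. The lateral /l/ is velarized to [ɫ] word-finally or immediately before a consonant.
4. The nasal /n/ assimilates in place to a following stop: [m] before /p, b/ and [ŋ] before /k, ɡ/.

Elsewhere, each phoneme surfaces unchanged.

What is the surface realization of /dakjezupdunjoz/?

/d/ — not in any rule's target class → [d].
/a/ (between /d/ and /k/) is in the target of rule 2 but the environment (before a voiced consonant) is not met → [a].
/k/ (between /a/ and /j/) fails the environment for rule 1, so it stays [k].
/j/ (between /k/ and /e/) is unaffected → [j].
/e/ (between /j/ and /z/) occurs before a voiced consonant → [eː] by rule 2.
/z/ — not in any rule's target class → [z].
/u/ — between /z/ and /p/; rule 2 does not apply here → [u].
/p/ (between /u/ and /d/): no rule targets it → [p].
/d/ stays [d].
/u/ (between /d/ and /n/) occurs before a voiced consonant → [uː] by rule 2.
/n/ (between /u/ and /j/): rule 4 targets it, but not before a labial or velar stop → unchanged [n].
/j/ — not in any rule's target class → [j].
/o/ (between /j/ and /z/): before a voiced consonant, so rule 2 applies → [oː].
/z/ — not in any rule's target class → [z].

[dakjeːzupduːnjoːz]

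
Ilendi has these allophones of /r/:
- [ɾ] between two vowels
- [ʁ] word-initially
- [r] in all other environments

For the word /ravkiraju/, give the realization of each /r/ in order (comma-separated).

Occurrence 1 (position 1): word-initially → [ʁ].
Occurrence 2 (position 6): between two vowels → [ɾ].

[ʁ], [ɾ]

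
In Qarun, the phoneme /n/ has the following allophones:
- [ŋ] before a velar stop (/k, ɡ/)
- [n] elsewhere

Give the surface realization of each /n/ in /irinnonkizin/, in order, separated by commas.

Occurrence 1 (position 4): no conditioning environment matches → elsewhere allophone [n].
Occurrence 2 (position 5): no conditioning environment matches → elsewhere allophone [n].
Occurrence 3 (position 7): before a velar stop → [ŋ].
Occurrence 4 (position 12): no conditioning environment matches → elsewhere allophone [n].

[n], [n], [ŋ], [n]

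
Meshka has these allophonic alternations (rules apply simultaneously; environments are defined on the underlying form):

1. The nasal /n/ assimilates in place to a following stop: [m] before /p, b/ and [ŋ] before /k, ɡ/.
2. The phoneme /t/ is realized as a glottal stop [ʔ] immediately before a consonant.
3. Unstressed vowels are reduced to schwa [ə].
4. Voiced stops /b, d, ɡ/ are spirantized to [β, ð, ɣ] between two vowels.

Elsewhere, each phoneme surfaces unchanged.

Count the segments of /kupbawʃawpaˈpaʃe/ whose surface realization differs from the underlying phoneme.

Segments that undergo a rule: /u/ → [ə] (rule 3); /a/ → [ə] (rule 3); /a/ → [ə] (rule 3); /a/ → [ə] (rule 3); /e/ → [ə] (rule 3).
All other segments surface unchanged.

5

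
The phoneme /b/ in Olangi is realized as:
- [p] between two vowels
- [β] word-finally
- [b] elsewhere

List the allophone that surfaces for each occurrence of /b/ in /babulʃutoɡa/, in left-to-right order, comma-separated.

[b], [p]

Occurrence 1 (position 1): no conditioning environment matches → elsewhere allophone [b].
Occurrence 2 (position 3): between two vowels → [p].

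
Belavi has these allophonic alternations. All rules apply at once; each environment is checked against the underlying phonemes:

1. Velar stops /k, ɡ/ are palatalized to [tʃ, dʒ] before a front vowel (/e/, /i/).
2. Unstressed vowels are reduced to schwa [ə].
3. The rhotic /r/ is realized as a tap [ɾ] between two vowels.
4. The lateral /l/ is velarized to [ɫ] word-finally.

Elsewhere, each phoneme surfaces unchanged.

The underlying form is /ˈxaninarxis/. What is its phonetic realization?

[ˈxanənərxəs]

/x/ stays [x].
/a/ (between /x/ and /n/): rule 2 targets it, but not in an unstressed syllable → unchanged [a].
/n/ (between /a/ and /i/): no rule targets it → [n].
/i/ meets the environment for rule 2 (in an unstressed syllable) → [ə].
/n/ (between /i/ and /a/): no rule targets it → [n].
/a/ — between /n/ and /r/, in an unstressed syllable — surfaces as [ə] (rule 2).
/r/ (between /a/ and /x/) is in the target of rule 3 but the environment (between two vowels) is not met → [r].
/x/ (between /r/ and /i/): no rule targets it → [x].
/i/ — between /x/ and /s/, in an unstressed syllable — surfaces as [ə] (rule 2).
/s/ (word-final) is unaffected → [s].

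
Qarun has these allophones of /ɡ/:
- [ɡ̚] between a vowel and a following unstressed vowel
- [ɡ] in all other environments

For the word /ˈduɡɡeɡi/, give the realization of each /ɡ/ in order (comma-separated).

[ɡ], [ɡ], [ɡ̚]

Occurrence 1 (position 3): no conditioning environment matches → elsewhere allophone [ɡ].
Occurrence 2 (position 4): no conditioning environment matches → elsewhere allophone [ɡ].
Occurrence 3 (position 6): between a vowel and a following unstressed vowel → [ɡ̚].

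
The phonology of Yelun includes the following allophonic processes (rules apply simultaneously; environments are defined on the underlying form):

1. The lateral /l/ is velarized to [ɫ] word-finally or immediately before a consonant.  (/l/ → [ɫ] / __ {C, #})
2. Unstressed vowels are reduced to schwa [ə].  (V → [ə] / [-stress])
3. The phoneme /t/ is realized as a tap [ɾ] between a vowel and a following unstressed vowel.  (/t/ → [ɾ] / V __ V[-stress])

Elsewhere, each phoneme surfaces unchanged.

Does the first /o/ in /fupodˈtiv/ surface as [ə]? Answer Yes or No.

Yes

/o/ meets the environment for rule 2 (in an unstressed syllable) → [ə].
The actual realization is [ə], which matches [ə].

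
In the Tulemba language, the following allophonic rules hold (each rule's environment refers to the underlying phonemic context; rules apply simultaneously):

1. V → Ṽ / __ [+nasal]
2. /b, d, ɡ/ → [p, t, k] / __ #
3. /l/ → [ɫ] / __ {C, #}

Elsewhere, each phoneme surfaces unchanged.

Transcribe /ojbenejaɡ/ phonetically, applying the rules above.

/o/ (word-initial) is in the target of rule 1 but the environment (before a nasal consonant) is not met → [o].
/j/ stays [j].
/b/ (between /j/ and /e/): rule 2 targets it, but not word-finally → unchanged [b].
/e/ (between /b/ and /n/): before a nasal consonant, so rule 1 applies → [ẽ].
/n/ (between /e/ and /e/) is unaffected → [n].
/e/ (between /n/ and /j/) is in the target of rule 1 but the environment (before a nasal consonant) is not met → [e].
/j/ (between /e/ and /a/) is unaffected → [j].
/a/ (between /j/ and /ɡ/) is in the target of rule 1 but the environment (before a nasal consonant) is not met → [a].
/ɡ/ — word-final, word-finally — surfaces as [k] (rule 2).

[ojbẽnejak]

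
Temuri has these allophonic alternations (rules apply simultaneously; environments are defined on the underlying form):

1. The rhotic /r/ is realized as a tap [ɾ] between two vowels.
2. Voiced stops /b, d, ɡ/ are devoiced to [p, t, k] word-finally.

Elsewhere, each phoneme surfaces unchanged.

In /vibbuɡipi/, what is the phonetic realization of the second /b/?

[b]

/b/ — between /b/ and /u/; rule 2 does not apply here → [b].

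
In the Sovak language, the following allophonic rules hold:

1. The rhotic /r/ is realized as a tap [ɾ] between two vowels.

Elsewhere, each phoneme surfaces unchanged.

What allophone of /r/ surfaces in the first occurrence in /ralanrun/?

[r]

/r/ (word-initial) fails the environment for rule 1, so it stays [r].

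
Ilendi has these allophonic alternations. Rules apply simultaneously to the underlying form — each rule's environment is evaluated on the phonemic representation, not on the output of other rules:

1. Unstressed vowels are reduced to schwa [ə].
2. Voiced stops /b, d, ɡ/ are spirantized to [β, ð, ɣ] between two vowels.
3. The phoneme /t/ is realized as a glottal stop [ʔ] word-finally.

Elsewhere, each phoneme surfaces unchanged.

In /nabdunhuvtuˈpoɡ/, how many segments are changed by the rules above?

Segments that undergo a rule: /a/ → [ə] (rule 1); /u/ → [ə] (rule 1); /u/ → [ə] (rule 1); /u/ → [ə] (rule 1).
All other segments surface unchanged.

4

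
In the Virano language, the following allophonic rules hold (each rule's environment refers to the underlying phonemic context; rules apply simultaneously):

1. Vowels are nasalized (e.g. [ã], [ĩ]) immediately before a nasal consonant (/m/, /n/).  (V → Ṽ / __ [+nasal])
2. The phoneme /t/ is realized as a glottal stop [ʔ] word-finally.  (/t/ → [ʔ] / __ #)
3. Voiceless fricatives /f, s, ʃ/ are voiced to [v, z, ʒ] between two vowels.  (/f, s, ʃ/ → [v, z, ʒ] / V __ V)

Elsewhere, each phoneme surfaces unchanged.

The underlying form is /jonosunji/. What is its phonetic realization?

/o/ — between /j/ and /n/, before a nasal consonant — surfaces as [õ] (rule 1).
/o/ (between /n/ and /s/) is in the target of rule 1 but the environment (before a nasal consonant) is not met → [o].
/s/ (between /o/ and /u/) occurs between two vowels → [z] by rule 3.
Rule 1 applies to /u/ (between /s/ and /n/: before a nasal consonant) → [ũ].
/i/ (word-final) is in the target of rule 1 but the environment (before a nasal consonant) is not met → [i].

[jõnozũnji]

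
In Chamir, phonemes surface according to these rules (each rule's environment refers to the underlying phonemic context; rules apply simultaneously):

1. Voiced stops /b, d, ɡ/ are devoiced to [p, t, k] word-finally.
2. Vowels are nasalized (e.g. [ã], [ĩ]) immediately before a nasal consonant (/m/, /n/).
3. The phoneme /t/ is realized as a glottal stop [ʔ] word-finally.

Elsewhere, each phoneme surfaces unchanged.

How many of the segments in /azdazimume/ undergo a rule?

Segments that undergo a rule: /i/ → [ĩ] (rule 2); /u/ → [ũ] (rule 2).
All other segments surface unchanged.

2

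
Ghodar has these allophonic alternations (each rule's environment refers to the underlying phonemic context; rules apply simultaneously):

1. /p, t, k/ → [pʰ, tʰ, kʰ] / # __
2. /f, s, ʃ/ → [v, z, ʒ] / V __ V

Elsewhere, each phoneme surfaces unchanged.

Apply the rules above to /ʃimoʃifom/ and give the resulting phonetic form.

/ʃ/ (word-initial) is in the target of rule 2 but the environment (between two vowels) is not met → [ʃ].
/i/ stays [i].
/m/ — not in any rule's target class → [m].
/o/ — not in any rule's target class → [o].
/ʃ/ meets the environment for rule 2 (between two vowels) → [ʒ].
/i/ stays [i].
/f/ — between /i/ and /o/, between two vowels — surfaces as [v] (rule 2).
/o/ (between /f/ and /m/) is unaffected → [o].
/m/ — not in any rule's target class → [m].

[ʃimoʒivom]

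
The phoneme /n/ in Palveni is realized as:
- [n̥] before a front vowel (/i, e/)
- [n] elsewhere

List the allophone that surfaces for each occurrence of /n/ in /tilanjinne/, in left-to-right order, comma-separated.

Occurrence 1 (position 5): no conditioning environment matches → elsewhere allophone [n].
Occurrence 2 (position 8): no conditioning environment matches → elsewhere allophone [n].
Occurrence 3 (position 9): before a front vowel (/i, e/) → [n̥].

[n], [n], [n̥]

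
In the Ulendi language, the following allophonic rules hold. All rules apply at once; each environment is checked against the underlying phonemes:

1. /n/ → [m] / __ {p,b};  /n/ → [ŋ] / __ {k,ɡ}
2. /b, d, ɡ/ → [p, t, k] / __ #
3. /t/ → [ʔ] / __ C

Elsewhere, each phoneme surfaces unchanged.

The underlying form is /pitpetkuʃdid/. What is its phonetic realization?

/p/ — not in any rule's target class → [p].
/i/ (between /p/ and /t/): no rule targets it → [i].
/t/ (between /i/ and /p/) occurs immediately before a consonant → [ʔ] by rule 3.
/p/ (between /t/ and /e/): no rule targets it → [p].
/e/ stays [e].
/t/ meets the environment for rule 3 (immediately before a consonant) → [ʔ].
/k/ (between /t/ and /u/) is unaffected → [k].
/u/ — not in any rule's target class → [u].
/ʃ/ (between /u/ and /d/): no rule targets it → [ʃ].
/d/ (between /ʃ/ and /i/) fails the environment for rule 2, so it stays [d].
/i/ (between /d/ and /d/): no rule targets it → [i].
/d/ (word-final) occurs word-finally → [t] by rule 2.

[piʔpeʔkuʃdit]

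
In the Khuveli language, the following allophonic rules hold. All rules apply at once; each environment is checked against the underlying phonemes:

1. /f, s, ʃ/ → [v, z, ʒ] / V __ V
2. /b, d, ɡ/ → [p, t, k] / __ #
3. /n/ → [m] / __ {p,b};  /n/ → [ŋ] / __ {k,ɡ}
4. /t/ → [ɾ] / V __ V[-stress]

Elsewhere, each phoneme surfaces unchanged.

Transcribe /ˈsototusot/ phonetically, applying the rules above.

/s/ — word-initial; rule 1 does not apply here → [s].
/o/ — not in any rule's target class → [o].
/t/ (between /o/ and /o/) occurs between a vowel and a following unstressed vowel → [ɾ] by rule 4.
/o/ stays [o].
Rule 4 applies to /t/ (between /o/ and /u/: between a vowel and a following unstressed vowel) → [ɾ].
/u/ (between /t/ and /s/) is unaffected → [u].
/s/ — between /u/ and /o/, between two vowels — surfaces as [z] (rule 1).
/o/ stays [o].
/t/ (word-final) fails the environment for rule 4, so it stays [t].

[ˈsoɾoɾuzot]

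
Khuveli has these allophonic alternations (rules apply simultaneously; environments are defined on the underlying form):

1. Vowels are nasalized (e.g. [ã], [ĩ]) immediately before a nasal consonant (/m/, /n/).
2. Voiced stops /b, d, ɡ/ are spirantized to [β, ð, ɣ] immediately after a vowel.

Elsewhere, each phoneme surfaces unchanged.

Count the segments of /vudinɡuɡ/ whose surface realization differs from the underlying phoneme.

3

Segments that undergo a rule: /d/ → [ð] (rule 2); /i/ → [ĩ] (rule 1); /ɡ/ → [ɣ] (rule 2).
All other segments surface unchanged.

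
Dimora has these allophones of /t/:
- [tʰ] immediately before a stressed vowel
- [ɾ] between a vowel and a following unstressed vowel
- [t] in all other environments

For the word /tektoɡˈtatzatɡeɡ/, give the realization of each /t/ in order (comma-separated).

Occurrence 1 (position 1): no conditioning environment matches → elsewhere allophone [t].
Occurrence 2 (position 4): no conditioning environment matches → elsewhere allophone [t].
Occurrence 3 (position 7): immediately before a stressed vowel → [tʰ].
Occurrence 4 (position 9): no conditioning environment matches → elsewhere allophone [t].
Occurrence 5 (position 12): no conditioning environment matches → elsewhere allophone [t].

[t], [t], [tʰ], [t], [t]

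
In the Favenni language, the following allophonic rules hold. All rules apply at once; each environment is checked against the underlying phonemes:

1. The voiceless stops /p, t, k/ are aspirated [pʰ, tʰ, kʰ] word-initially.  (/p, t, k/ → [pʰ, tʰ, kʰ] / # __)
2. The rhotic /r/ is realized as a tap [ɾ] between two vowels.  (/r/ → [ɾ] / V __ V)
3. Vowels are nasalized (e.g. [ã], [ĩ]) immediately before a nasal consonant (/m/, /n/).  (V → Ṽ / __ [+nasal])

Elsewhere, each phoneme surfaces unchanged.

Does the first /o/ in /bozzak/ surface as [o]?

/o/ (between /b/ and /z/): rule 3 targets it, but not before a nasal consonant → unchanged [o].
The actual realization is [o], which matches [o].

Yes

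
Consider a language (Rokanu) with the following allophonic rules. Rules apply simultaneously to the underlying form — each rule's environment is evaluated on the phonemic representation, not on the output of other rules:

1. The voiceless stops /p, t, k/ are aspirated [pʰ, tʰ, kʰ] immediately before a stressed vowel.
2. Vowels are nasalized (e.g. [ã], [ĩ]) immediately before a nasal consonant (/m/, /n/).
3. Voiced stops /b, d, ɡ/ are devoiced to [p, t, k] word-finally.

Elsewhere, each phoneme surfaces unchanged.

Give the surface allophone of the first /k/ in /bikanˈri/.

[k]

/k/ (between /i/ and /a/) is in the target of rule 1 but the environment (immediately before a stressed vowel) is not met → [k].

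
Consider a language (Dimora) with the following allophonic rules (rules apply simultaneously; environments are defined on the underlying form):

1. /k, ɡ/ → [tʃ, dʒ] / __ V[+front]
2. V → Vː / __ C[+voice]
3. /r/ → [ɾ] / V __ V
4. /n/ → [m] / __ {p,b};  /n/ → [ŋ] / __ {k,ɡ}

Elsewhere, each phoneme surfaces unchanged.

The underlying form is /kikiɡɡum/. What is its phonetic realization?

[tʃitʃiːɡɡuːm]

/k/ (word-initial) occurs before a front vowel → [tʃ] by rule 1.
/i/ (between /k/ and /k/) fails the environment for rule 2, so it stays [i].
/k/ (between /i/ and /i/) occurs before a front vowel → [tʃ] by rule 1.
Rule 2 applies to /i/ (between /k/ and /ɡ/: before a voiced consonant) → [iː].
/ɡ/ (between /i/ and /ɡ/) fails the environment for rule 1, so it stays [ɡ].
/ɡ/ (between /ɡ/ and /u/) is in the target of rule 1 but the environment (before a front vowel) is not met → [ɡ].
/u/ (between /ɡ/ and /m/): before a voiced consonant, so rule 2 applies → [uː].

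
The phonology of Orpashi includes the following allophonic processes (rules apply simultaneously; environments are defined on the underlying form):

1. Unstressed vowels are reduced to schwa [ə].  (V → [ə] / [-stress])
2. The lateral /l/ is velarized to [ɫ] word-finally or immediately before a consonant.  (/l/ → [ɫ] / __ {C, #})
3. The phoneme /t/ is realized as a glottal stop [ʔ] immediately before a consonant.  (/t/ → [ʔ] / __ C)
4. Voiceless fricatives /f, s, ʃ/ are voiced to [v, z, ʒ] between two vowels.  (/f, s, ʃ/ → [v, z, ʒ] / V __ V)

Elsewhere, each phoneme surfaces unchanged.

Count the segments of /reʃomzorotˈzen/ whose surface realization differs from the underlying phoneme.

Segments that undergo a rule: /e/ → [ə] (rule 1); /ʃ/ → [ʒ] (rule 4); /o/ → [ə] (rule 1); /o/ → [ə] (rule 1); /o/ → [ə] (rule 1); /t/ → [ʔ] (rule 3).
All other segments surface unchanged.

6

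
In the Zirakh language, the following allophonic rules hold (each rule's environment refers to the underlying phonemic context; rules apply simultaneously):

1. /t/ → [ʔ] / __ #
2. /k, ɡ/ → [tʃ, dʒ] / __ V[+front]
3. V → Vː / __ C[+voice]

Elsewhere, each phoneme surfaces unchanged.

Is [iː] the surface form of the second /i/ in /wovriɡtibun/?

Yes

Rule 3 applies to /i/ (between /t/ and /b/: before a voiced consonant) → [iː].
The actual realization is [iː], which matches [iː].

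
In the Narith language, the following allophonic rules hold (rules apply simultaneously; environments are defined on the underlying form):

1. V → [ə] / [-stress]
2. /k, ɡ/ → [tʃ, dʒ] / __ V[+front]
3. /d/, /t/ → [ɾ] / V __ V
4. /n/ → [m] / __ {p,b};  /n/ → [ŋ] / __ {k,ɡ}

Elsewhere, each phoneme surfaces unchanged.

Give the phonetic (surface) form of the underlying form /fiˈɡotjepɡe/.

/i/ — between /f/ and /ɡ/, in an unstressed syllable — surfaces as [ə] (rule 1).
/ɡ/ (between /i/ and /o/) is in the target of rule 2 but the environment (before a front vowel) is not met → [ɡ].
/o/ — between /ɡ/ and /t/; rule 1 does not apply here → [o].
/t/ (between /o/ and /j/) fails the environment for rule 3, so it stays [t].
/e/ meets the environment for rule 1 (in an unstressed syllable) → [ə].
/ɡ/ (between /p/ and /e/): before a front vowel, so rule 2 applies → [dʒ].
/e/ (word-final) occurs in an unstressed syllable → [ə] by rule 1.

[fəˈɡotjəpdʒə]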